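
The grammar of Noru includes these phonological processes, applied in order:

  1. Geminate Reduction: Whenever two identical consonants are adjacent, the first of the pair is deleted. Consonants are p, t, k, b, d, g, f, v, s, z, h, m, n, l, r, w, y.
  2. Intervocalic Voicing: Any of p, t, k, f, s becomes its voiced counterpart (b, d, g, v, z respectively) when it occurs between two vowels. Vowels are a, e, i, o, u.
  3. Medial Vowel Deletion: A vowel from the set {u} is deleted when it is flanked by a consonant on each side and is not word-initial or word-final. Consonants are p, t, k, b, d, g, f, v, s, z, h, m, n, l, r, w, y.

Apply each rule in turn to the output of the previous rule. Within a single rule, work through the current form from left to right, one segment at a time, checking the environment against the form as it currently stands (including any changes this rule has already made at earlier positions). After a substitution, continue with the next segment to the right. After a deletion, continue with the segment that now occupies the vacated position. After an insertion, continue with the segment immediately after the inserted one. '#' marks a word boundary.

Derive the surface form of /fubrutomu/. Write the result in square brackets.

1 Geminate Reduction: no change — [fubrutomu]
2 Intervocalic Voicing: [fubrutomu] → [fubrudomu]
3 Medial Vowel Deletion: [fubrudomu] → [fbrdomu]

[fbrdomu]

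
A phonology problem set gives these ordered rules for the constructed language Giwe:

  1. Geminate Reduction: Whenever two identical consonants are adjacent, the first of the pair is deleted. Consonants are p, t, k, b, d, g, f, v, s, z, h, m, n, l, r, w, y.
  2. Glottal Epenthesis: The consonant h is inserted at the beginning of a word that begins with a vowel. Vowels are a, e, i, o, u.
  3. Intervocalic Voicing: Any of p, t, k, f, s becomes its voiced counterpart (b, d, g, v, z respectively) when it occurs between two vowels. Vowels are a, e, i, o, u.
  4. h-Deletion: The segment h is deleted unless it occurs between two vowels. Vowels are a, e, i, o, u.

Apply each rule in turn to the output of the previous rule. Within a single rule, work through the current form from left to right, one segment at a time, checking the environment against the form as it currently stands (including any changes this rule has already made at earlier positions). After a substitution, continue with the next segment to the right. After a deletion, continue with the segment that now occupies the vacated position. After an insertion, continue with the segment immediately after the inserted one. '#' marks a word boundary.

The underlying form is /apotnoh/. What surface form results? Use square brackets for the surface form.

[abotno]

1 Geminate Reduction: no change — [apotnoh]
2 Glottal Epenthesis: [apotnoh] → [hapotnoh]
3 Intervocalic Voicing: [hapotnoh] → [habotnoh]
4 h-Deletion: [habotnoh] → [abotno]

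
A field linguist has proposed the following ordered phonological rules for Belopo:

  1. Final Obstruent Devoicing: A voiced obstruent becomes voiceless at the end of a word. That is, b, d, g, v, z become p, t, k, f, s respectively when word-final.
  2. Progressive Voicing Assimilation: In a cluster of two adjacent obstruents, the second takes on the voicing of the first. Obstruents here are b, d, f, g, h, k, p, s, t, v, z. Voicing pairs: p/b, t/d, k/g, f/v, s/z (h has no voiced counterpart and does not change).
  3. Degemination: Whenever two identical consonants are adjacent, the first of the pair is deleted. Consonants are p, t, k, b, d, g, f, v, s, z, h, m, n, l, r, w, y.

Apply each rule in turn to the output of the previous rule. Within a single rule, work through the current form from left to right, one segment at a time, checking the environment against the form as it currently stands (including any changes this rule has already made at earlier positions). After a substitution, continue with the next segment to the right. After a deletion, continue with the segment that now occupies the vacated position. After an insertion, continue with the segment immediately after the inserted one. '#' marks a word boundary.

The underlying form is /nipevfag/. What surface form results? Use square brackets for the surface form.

1 Final Obstruent Devoicing: [nipevfag] → [nipevfak]
2 Progressive Voicing Assimilation: [nipevfak] → [nipevvak]
3 Degemination: [nipevvak] → [nipevak]

[nipevak]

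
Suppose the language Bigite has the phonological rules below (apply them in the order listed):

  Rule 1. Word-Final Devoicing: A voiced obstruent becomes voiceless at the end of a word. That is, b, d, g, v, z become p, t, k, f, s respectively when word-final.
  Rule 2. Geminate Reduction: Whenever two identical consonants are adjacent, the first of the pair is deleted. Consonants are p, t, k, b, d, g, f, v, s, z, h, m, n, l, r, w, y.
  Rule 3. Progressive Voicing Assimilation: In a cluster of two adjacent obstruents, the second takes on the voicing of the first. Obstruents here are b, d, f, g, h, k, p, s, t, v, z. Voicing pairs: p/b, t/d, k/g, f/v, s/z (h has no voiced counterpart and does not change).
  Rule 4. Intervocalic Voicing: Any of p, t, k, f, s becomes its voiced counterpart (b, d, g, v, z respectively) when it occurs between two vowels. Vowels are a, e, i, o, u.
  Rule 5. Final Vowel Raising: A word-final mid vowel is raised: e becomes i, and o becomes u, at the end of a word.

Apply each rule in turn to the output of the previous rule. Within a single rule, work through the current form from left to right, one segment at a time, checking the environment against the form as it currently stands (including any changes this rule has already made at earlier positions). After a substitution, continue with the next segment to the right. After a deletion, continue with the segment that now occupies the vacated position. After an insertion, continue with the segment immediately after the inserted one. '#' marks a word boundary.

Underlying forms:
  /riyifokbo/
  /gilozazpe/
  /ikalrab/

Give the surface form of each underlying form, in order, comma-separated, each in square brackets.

/riyifokbo/:
  Rule 1 Word-Final Devoicing: no change — [riyifokbo]
  Rule 2 Geminate Reduction: no change — [riyifokbo]
  Rule 3 Progressive Voicing Assimilation: [riyifokbo] → [riyifokpo]
  Rule 4 Intervocalic Voicing: [riyifokpo] → [riyivokpo]
  Rule 5 Final Vowel Raising: [riyivokpo] → [riyivokpu]
/gilozazpe/:
  Rule 1 Word-Final Devoicing: no change — [gilozazpe]
  Rule 2 Geminate Reduction: no change — [gilozazpe]
  Rule 3 Progressive Voicing Assimilation: [gilozazpe] → [gilozazbe]
  Rule 4 Intervocalic Voicing: no change — [gilozazbe]
  Rule 5 Final Vowel Raising: [gilozazbe] → [gilozazbi]
/ikalrab/:
  Rule 1 Word-Final Devoicing: [ikalrab] → [ikalrap]
  Rule 2 Geminate Reduction: no change — [ikalrap]
  Rule 3 Progressive Voicing Assimilation: no change — [ikalrap]
  Rule 4 Intervocalic Voicing: [ikalrap] → [igalrap]
  Rule 5 Final Vowel Raising: no change — [igalrap]

[riyivokpu], [gilozazbi], [igalrap]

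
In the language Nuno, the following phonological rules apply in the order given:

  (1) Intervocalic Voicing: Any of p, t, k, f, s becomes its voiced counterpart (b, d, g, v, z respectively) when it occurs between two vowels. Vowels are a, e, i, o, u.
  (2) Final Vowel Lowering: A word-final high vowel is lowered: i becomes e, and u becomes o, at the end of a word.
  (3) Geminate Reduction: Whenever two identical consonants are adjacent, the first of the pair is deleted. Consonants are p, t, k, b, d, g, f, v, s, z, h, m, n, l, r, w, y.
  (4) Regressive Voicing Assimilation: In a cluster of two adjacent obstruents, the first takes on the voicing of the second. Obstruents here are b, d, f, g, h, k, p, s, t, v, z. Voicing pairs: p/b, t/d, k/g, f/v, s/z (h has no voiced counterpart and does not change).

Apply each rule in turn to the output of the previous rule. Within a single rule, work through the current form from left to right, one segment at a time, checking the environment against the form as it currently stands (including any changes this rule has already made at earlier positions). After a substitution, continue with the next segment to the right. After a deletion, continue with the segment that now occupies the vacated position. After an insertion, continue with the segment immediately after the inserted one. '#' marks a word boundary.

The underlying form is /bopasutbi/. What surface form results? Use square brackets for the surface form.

(1) Intervocalic Voicing: [bopasutbi] → [bobazutbi]
(2) Final Vowel Lowering: [bobazutbi] → [bobazutbe]
(3) Geminate Reduction: no change — [bobazutbe]
(4) Regressive Voicing Assimilation: [bobazutbe] → [bobazudbe]

[bobazudbe]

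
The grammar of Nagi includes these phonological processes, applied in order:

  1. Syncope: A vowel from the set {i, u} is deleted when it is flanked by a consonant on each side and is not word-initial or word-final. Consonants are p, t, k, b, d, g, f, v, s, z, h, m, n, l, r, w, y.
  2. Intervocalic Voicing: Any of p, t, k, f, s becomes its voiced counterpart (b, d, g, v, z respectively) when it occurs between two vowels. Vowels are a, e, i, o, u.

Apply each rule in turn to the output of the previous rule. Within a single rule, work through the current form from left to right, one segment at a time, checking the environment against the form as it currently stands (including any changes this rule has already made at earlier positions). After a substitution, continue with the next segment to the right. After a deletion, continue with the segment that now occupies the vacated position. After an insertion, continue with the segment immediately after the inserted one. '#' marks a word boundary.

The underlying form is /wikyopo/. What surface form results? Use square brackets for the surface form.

1 Syncope: [wikyopo] → [wkyopo]
2 Intervocalic Voicing: [wkyopo] → [wkyobo]

[wkyobo]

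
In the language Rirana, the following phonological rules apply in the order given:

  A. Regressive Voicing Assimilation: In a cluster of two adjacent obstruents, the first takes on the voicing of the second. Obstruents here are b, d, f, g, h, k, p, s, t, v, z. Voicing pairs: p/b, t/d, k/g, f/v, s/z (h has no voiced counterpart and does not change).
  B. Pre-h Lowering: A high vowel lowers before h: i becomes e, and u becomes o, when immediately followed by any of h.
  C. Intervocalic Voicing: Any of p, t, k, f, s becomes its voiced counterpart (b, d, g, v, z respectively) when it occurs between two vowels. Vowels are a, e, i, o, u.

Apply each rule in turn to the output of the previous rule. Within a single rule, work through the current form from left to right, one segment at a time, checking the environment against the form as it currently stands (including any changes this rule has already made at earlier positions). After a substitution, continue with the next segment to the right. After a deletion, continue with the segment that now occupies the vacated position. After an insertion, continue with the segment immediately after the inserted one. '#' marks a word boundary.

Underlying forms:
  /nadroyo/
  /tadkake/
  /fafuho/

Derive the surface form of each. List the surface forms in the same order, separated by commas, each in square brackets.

/nadroyo/:
  A Regressive Voicing Assimilation: no change — [nadroyo]
  B Pre-h Lowering: no change — [nadroyo]
  C Intervocalic Voicing: no change — [nadroyo]
/tadkake/:
  A Regressive Voicing Assimilation: [tadkake] → [tatkake]
  B Pre-h Lowering: no change — [tatkake]
  C Intervocalic Voicing: [tatkake] → [tatkage]
/fafuho/:
  A Regressive Voicing Assimilation: no change — [fafuho]
  B Pre-h Lowering: [fafuho] → [fafoho]
  C Intervocalic Voicing: [fafoho] → [favoho]

[nadroyo], [tatkage], [favoho]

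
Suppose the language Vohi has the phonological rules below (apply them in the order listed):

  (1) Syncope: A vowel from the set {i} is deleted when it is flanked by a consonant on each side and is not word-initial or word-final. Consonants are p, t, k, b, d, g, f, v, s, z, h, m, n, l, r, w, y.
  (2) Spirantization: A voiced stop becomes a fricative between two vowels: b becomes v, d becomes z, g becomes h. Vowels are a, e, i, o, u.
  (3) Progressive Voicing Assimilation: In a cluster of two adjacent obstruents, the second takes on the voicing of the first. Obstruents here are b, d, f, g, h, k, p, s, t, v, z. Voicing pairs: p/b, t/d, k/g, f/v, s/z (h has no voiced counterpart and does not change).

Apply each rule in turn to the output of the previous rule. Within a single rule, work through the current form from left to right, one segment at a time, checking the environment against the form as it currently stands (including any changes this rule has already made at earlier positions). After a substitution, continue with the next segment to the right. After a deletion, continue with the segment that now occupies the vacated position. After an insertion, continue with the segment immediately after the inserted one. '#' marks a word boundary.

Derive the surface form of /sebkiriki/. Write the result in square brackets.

(1) Syncope: [sebkiriki] → [sebkrki]
(2) Spirantization: no change — [sebkrki]
(3) Progressive Voicing Assimilation: [sebkrki] → [sebgrki]

[sebgrki]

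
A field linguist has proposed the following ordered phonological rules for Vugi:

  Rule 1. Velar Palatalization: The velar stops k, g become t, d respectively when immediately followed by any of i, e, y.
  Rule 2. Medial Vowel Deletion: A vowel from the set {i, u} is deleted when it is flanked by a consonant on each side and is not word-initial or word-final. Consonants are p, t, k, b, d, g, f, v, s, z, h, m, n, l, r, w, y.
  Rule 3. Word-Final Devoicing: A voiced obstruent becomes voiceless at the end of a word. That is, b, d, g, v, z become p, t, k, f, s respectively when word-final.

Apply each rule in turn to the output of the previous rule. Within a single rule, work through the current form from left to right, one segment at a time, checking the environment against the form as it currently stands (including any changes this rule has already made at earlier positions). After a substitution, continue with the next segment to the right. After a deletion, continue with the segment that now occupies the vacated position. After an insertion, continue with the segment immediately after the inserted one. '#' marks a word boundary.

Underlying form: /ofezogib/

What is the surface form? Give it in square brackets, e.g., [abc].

[ofezodp]

Rule 1 Velar Palatalization: [ofezogib] → [ofezodib]
Rule 2 Medial Vowel Deletion: [ofezodib] → [ofezodb]
Rule 3 Word-Final Devoicing: [ofezodb] → [ofezodp]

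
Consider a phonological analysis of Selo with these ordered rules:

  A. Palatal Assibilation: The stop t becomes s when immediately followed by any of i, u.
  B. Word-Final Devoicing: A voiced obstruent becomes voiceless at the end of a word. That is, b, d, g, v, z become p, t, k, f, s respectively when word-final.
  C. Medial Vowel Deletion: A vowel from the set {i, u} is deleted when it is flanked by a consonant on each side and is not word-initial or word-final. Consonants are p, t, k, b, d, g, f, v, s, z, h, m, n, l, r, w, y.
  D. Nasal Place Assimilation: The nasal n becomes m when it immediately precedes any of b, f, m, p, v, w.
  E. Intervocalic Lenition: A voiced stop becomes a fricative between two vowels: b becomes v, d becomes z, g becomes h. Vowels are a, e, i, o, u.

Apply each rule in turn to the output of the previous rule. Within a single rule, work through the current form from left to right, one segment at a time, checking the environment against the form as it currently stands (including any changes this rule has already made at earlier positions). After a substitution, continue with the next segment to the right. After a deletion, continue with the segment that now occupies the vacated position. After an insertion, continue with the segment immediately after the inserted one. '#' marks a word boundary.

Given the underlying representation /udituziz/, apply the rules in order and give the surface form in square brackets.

A Palatal Assibilation: [udituziz] → [udisuziz]
B Word-Final Devoicing: [udisuziz] → [udisuzis]
C Medial Vowel Deletion: [udisuzis] → [udszs]
D Nasal Place Assimilation: no change — [udszs]
E Intervocalic Lenition: no change — [udszs]

[udszs]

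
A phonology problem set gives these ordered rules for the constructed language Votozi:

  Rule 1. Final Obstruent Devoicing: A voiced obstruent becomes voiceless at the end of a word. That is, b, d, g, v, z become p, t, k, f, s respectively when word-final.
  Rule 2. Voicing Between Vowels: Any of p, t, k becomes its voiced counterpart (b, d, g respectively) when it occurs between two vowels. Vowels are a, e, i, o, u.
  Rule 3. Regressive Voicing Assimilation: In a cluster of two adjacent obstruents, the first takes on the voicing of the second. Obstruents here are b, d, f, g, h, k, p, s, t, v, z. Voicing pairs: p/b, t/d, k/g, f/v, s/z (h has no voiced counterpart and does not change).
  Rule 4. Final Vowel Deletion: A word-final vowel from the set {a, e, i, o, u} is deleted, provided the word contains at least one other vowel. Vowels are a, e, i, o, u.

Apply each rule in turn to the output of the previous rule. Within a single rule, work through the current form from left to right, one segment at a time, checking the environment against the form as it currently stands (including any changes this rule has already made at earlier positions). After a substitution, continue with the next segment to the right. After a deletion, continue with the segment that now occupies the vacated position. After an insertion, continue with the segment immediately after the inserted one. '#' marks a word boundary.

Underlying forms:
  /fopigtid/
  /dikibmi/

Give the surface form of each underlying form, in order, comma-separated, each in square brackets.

/fopigtid/:
  Rule 1 Final Obstruent Devoicing: [fopigtid] → [fopigtit]
  Rule 2 Voicing Between Vowels: [fopigtit] → [fobigtit]
  Rule 3 Regressive Voicing Assimilation: [fobigtit] → [fobiktit]
  Rule 4 Final Vowel Deletion: no change — [fobiktit]
/dikibmi/:
  Rule 1 Final Obstruent Devoicing: no change — [dikibmi]
  Rule 2 Voicing Between Vowels: [dikibmi] → [digibmi]
  Rule 3 Regressive Voicing Assimilation: no change — [digibmi]
  Rule 4 Final Vowel Deletion: [digibmi] → [digibm]

[fobiktit], [digibm]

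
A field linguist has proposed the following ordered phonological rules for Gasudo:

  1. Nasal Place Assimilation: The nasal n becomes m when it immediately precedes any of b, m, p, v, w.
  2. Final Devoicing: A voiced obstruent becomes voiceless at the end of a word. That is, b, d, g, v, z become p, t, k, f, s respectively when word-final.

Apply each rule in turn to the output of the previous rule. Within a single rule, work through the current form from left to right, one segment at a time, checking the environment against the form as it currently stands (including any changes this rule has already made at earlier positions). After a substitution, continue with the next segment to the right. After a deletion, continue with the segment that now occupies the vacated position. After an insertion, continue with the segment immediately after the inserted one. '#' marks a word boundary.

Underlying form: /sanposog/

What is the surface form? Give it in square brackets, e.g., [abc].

1 Nasal Place Assimilation: [sanposog] → [samposog]
2 Final Devoicing: [samposog] → [samposok]

[samposok]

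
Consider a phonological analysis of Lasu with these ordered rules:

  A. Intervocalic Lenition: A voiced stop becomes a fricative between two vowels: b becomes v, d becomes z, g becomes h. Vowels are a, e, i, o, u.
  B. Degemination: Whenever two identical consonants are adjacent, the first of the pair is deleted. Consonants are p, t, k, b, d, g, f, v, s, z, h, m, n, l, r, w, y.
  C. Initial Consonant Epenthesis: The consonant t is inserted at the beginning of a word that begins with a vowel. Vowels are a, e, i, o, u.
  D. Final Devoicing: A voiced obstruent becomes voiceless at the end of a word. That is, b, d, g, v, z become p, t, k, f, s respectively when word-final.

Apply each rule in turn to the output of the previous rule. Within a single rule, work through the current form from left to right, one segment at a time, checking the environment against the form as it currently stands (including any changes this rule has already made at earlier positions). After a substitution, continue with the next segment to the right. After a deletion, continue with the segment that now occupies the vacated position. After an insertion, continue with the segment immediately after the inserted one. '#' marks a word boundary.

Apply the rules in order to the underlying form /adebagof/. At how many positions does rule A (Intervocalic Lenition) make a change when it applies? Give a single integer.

3

A Intervocalic Lenition: [adebagof] → [azevahof]
B Degemination: no change — [azevahof]
C Initial Consonant Epenthesis: [azevahof] → [tazevahof]
D Final Devoicing: no change — [tazevahof]
Rule A changed 3 position(s).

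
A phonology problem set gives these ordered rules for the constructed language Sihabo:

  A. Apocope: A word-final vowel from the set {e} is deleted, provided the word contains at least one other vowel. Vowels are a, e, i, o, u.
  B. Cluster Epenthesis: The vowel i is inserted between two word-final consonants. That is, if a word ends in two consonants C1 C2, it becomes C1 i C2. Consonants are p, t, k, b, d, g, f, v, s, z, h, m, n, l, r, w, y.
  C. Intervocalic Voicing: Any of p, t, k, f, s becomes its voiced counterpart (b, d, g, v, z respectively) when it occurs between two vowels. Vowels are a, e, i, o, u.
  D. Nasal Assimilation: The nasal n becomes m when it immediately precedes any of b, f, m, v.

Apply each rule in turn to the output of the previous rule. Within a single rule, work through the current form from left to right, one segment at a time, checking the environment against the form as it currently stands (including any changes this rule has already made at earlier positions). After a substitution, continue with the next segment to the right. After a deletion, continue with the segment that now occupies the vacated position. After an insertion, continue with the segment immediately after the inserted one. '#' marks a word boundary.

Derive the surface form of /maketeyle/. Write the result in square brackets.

A Apocope: [maketeyle] → [maketeyl]
B Cluster Epenthesis: [maketeyl] → [maketeyil]
C Intervocalic Voicing: [maketeyil] → [magedeyil]
D Nasal Assimilation: no change — [magedeyil]

[magedeyil]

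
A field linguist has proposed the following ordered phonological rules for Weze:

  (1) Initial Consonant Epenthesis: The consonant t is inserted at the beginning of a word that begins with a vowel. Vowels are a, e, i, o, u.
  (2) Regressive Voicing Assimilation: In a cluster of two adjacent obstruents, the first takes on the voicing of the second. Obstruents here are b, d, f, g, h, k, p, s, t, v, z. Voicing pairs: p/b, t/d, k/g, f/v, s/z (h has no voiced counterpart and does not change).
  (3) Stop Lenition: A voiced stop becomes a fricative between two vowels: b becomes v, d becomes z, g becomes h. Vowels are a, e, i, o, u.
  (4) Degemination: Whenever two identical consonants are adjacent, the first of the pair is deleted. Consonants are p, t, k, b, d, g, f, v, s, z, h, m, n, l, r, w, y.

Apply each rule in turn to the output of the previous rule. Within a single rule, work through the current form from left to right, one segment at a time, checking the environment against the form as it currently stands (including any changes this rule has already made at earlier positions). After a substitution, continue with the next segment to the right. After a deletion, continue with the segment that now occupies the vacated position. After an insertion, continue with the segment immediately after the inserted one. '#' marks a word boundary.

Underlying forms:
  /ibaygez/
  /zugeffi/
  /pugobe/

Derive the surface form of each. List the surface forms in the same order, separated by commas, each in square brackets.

/ibaygez/:
  (1) Initial Consonant Epenthesis: [ibaygez] → [tibaygez]
  (2) Regressive Voicing Assimilation: no change — [tibaygez]
  (3) Stop Lenition: [tibaygez] → [tivaygez]
  (4) Degemination: no change — [tivaygez]
/zugeffi/:
  (1) Initial Consonant Epenthesis: no change — [zugeffi]
  (2) Regressive Voicing Assimilation: no change — [zugeffi]
  (3) Stop Lenition: [zugeffi] → [zuheffi]
  (4) Degemination: [zuheffi] → [zuhefi]
/pugobe/:
  (1) Initial Consonant Epenthesis: no change — [pugobe]
  (2) Regressive Voicing Assimilation: no change — [pugobe]
  (3) Stop Lenition: [pugobe] → [puhove]
  (4) Degemination: no change — [puhove]

[tivaygez], [zuhefi], [puhove]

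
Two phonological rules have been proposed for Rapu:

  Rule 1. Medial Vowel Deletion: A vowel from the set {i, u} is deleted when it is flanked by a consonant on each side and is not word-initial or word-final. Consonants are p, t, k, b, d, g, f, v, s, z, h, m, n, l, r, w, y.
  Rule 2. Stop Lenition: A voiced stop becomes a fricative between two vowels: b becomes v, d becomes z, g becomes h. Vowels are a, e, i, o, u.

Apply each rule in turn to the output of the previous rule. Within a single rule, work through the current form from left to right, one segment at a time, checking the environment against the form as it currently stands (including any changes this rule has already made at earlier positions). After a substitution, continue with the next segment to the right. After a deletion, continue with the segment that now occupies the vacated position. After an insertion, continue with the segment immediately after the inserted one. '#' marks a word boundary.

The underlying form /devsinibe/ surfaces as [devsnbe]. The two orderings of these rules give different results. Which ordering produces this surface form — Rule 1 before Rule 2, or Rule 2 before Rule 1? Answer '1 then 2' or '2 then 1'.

Order 1 then 2:
  1 Medial Vowel Deletion: [devsinibe] → [devsnbe]
  2 Stop Lenition: no change — [devsnbe]
  result: [devsnbe]
Order 2 then 1:
  2 Stop Lenition: [devsinibe] → [devsinive]
  1 Medial Vowel Deletion: [devsinive] → [devsnve]
  result: [devsnve]

1 then 2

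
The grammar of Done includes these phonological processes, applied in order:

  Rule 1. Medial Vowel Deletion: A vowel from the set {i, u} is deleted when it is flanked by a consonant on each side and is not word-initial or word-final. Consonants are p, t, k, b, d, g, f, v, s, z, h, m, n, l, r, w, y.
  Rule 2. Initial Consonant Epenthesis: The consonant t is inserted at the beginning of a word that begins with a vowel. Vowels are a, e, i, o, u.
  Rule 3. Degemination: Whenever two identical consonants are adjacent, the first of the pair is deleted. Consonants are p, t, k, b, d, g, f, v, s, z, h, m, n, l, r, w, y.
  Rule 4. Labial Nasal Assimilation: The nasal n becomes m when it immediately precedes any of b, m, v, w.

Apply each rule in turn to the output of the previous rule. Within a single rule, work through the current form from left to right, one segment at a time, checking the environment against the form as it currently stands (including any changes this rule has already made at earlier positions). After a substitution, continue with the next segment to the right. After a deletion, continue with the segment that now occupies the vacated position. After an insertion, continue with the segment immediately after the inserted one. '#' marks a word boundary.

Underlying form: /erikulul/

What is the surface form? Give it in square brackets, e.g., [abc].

[terkl]

Rule 1 Medial Vowel Deletion: [erikulul] → [erkll]
Rule 2 Initial Consonant Epenthesis: [erkll] → [terkll]
Rule 3 Degemination: [terkll] → [terkl]
Rule 4 Labial Nasal Assimilation: no change — [terkl]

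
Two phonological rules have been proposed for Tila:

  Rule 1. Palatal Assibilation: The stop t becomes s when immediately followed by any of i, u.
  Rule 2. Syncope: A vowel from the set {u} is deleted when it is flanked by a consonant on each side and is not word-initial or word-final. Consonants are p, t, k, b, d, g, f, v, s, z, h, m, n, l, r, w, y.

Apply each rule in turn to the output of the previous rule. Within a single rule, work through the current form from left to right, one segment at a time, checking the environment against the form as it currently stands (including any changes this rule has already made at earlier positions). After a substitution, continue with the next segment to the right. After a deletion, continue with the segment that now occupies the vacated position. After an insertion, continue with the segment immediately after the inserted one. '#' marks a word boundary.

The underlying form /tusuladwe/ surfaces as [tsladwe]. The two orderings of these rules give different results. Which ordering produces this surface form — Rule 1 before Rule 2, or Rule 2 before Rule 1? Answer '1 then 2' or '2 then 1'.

Order 1 then 2:
  1 Palatal Assibilation: [tusuladwe] → [susuladwe]
  2 Syncope: [susuladwe] → [ssladwe]
  result: [ssladwe]
Order 2 then 1:
  2 Syncope: [tusuladwe] → [tsladwe]
  1 Palatal Assibilation: no change — [tsladwe]
  result: [tsladwe]

2 then 1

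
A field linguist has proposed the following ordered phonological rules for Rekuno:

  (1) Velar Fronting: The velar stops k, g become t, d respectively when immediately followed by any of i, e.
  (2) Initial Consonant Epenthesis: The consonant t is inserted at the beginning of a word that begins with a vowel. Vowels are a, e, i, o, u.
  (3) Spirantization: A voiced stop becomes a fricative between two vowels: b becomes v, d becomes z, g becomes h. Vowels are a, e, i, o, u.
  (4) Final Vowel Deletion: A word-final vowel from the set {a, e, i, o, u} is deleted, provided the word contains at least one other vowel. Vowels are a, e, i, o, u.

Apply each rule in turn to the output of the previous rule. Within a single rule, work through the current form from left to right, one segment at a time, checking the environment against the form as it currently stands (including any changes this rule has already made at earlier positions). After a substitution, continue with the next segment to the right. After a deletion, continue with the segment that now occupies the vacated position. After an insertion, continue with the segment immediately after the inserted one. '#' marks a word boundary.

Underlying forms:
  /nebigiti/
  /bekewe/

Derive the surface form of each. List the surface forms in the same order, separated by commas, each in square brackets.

/nebigiti/:
  (1) Velar Fronting: [nebigiti] → [nebiditi]
  (2) Initial Consonant Epenthesis: no change — [nebiditi]
  (3) Spirantization: [nebiditi] → [neviziti]
  (4) Final Vowel Deletion: [neviziti] → [nevizit]
/bekewe/:
  (1) Velar Fronting: [bekewe] → [betewe]
  (2) Initial Consonant Epenthesis: no change — [betewe]
  (3) Spirantization: no change — [betewe]
  (4) Final Vowel Deletion: [betewe] → [betew]

[nevizit], [betew]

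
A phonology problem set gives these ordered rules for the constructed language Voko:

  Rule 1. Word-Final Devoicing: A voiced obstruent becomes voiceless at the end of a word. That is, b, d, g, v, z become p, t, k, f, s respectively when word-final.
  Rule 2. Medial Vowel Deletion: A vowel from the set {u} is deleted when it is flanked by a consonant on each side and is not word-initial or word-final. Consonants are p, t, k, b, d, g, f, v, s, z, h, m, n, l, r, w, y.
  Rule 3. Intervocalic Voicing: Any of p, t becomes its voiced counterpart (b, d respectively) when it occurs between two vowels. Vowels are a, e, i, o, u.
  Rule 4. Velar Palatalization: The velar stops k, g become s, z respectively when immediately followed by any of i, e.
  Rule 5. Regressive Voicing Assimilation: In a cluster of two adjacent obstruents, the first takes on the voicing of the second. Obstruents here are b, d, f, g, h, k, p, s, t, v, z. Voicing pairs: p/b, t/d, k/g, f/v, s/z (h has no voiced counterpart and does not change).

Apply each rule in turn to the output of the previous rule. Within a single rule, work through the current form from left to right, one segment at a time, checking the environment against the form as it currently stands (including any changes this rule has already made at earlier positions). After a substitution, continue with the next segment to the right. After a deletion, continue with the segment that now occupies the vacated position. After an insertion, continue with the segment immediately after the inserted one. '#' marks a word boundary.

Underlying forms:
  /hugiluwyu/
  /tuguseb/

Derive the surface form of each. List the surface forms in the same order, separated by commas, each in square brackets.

/hugiluwyu/:
  Rule 1 Word-Final Devoicing: no change — [hugiluwyu]
  Rule 2 Medial Vowel Deletion: [hugiluwyu] → [hgilwyu]
  Rule 3 Intervocalic Voicing: no change — [hgilwyu]
  Rule 4 Velar Palatalization: [hgilwyu] → [hzilwyu]
  Rule 5 Regressive Voicing Assimilation: no change — [hzilwyu]
/tuguseb/:
  Rule 1 Word-Final Devoicing: [tuguseb] → [tugusep]
  Rule 2 Medial Vowel Deletion: [tugusep] → [tgsep]
  Rule 3 Intervocalic Voicing: no change — [tgsep]
  Rule 4 Velar Palatalization: no change — [tgsep]
  Rule 5 Regressive Voicing Assimilation: [tgsep] → [dksep]

[hzilwyu], [dksep]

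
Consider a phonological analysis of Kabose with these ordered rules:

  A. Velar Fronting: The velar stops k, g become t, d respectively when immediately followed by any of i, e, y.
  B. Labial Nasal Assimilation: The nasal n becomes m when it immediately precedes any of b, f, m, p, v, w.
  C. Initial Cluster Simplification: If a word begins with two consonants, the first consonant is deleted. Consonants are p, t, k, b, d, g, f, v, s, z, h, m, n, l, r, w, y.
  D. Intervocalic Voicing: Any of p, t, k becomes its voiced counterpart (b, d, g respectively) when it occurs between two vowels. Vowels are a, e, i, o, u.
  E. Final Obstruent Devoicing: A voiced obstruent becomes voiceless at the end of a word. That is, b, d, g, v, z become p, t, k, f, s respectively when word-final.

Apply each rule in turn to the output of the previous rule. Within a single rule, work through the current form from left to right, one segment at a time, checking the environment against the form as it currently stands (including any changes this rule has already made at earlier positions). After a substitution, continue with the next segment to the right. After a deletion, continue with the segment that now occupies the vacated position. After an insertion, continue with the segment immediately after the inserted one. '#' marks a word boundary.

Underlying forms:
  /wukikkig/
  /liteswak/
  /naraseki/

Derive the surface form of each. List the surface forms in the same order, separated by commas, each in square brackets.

/wukikkig/:
  A Velar Fronting: [wukikkig] → [wutiktig]
  B Labial Nasal Assimilation: no change — [wutiktig]
  C Initial Cluster Simplification: no change — [wutiktig]
  D Intervocalic Voicing: [wutiktig] → [wudiktig]
  E Final Obstruent Devoicing: [wudiktig] → [wudiktik]
/liteswak/:
  A Velar Fronting: no change — [liteswak]
  B Labial Nasal Assimilation: no change — [liteswak]
  C Initial Cluster Simplification: no change — [liteswak]
  D Intervocalic Voicing: [liteswak] → [lideswak]
  E Final Obstruent Devoicing: no change — [lideswak]
/naraseki/:
  A Velar Fronting: [naraseki] → [naraseti]
  B Labial Nasal Assimilation: no change — [naraseti]
  C Initial Cluster Simplification: no change — [naraseti]
  D Intervocalic Voicing: [naraseti] → [narasedi]
  E Final Obstruent Devoicing: no change — [narasedi]

[wudiktik], [lideswak], [narasedi]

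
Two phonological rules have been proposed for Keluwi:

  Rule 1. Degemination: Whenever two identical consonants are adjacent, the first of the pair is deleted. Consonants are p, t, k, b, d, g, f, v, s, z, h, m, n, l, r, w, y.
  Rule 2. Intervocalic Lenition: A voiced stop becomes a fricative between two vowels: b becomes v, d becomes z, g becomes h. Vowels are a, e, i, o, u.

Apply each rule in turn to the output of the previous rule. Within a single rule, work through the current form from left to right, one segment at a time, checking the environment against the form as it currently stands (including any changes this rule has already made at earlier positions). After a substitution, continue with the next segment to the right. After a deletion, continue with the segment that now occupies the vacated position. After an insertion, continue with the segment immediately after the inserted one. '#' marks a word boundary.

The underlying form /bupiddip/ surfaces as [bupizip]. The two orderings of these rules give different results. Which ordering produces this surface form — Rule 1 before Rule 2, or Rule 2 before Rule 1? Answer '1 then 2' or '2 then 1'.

Order 1 then 2:
  1 Degemination: [bupiddip] → [bupidip]
  2 Intervocalic Lenition: [bupidip] → [bupizip]
  result: [bupizip]
Order 2 then 1:
  2 Intervocalic Lenition: no change — [bupiddip]
  1 Degemination: [bupiddip] → [bupidip]
  result: [bupidip]

1 then 2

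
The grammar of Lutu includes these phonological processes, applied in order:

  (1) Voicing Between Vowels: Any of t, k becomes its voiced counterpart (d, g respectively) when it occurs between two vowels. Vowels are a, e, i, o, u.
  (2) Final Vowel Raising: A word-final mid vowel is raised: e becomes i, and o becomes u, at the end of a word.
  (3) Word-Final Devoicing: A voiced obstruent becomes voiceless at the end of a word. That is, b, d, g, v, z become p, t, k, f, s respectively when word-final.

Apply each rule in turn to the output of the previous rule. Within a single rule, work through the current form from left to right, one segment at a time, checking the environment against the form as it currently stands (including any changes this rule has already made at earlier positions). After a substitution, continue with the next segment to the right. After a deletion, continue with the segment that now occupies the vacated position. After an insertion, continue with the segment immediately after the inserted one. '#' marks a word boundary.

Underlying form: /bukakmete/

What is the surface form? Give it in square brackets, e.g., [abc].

[bugakmedi]

(1) Voicing Between Vowels: [bukakmete] → [bugakmede]
(2) Final Vowel Raising: [bugakmede] → [bugakmedi]
(3) Word-Final Devoicing: no change — [bugakmedi]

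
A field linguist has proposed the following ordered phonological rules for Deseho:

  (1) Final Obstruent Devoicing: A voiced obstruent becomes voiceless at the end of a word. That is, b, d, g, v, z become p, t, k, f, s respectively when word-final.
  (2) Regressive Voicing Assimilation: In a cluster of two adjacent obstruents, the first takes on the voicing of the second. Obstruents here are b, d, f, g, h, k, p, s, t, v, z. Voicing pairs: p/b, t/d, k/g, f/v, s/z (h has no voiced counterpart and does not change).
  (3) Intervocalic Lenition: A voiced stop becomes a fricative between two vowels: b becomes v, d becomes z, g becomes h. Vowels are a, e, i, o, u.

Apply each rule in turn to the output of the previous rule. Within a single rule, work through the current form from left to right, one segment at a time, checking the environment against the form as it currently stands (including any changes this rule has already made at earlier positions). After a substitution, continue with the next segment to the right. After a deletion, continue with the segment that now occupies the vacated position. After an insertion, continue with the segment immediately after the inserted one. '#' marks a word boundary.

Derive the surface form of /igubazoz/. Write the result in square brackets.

(1) Final Obstruent Devoicing: [igubazoz] → [igubazos]
(2) Regressive Voicing Assimilation: no change — [igubazos]
(3) Intervocalic Lenition: [igubazos] → [ihuvazos]

[ihuvazos]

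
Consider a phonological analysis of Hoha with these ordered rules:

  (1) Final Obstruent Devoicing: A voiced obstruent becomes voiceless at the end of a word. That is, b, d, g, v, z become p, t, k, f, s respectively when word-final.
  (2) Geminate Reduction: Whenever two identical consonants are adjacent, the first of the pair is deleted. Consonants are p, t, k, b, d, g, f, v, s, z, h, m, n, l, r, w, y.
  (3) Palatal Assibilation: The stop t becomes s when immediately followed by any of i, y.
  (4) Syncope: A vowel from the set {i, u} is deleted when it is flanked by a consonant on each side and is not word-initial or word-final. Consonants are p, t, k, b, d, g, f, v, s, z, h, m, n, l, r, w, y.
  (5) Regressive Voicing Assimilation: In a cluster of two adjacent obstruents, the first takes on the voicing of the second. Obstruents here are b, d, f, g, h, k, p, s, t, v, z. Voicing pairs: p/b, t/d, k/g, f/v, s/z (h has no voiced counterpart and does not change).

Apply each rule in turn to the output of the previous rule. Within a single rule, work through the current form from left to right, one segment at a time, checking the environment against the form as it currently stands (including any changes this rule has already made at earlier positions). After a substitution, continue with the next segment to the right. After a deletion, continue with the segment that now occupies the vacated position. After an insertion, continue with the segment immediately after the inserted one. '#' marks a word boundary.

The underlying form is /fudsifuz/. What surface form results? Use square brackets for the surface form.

[vtsfs]

(1) Final Obstruent Devoicing: [fudsifuz] → [fudsifus]
(2) Geminate Reduction: no change — [fudsifus]
(3) Palatal Assibilation: no change — [fudsifus]
(4) Syncope: [fudsifus] → [fdsfs]
(5) Regressive Voicing Assimilation: [fdsfs] → [vtsfs]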